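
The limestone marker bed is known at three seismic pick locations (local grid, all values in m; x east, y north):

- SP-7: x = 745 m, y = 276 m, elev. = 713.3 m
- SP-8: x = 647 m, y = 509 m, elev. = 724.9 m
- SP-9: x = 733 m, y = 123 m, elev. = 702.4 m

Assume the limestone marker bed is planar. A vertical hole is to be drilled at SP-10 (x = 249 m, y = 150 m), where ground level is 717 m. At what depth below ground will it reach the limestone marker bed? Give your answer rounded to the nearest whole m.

34 m

Two edge vectors: SP-7→SP-8 = (-98, 233, 11.6), SP-7→SP-9 = (-12, -153, -10.9).
Normal n = (SP-7→SP-8) × (SP-7→SP-9) = (-764.9, -1207.4, 17790).
So ∂z/∂x = −n_x/n_z = 0.04300 and ∂z/∂y = −n_y/n_z = 0.06787.
Intercept c from SP-7: 713.3 − 32.03 − 18.73 = 662.54.
At (249, 150): z_contact = 10.7 + 10.2 + 662.54 = 683.4 m.
Depth below ground = 717 − 683.4 = 34 m.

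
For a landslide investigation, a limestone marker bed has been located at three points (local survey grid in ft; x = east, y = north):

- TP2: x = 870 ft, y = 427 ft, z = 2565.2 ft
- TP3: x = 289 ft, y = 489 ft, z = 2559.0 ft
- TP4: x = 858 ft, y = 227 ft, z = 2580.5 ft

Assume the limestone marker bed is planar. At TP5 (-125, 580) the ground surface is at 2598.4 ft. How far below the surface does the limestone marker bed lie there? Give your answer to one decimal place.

Two edge vectors: TP2→TP3 = (-581, 62, -6.2), TP2→TP4 = (-12, -200, 15.3).
Normal n = (TP2→TP3) × (TP2→TP4) = (-291.4, 8963.7, 116944).
So ∂z/∂x = −n_x/n_z = 0.00249 and ∂z/∂y = −n_y/n_z = −0.07665.
Intercept c from TP2: 2565.2 − 2.17 + 32.73 = 2595.76.
At (-125, 580): z_contact = −0.31 − 44.46 + 2595.76 = 2550.99 ft.
Depth below ground = 2598.4 − 2550.99 = 47.4 ft.

47.4 ft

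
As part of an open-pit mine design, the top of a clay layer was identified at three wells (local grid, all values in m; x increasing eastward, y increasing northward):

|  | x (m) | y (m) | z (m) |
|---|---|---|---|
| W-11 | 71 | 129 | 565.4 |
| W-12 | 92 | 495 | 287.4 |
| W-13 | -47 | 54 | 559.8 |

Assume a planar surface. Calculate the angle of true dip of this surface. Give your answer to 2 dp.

Let the plane be z = a·x + b·y + c.
W-12−W-11: 21a + 366b = −278;  W-13−W-11: −118a − 75b = −5.6.
Solving gives a = 0.55030, b = −0.79114.
Gradient magnitude |∇z| = √(a² + b²) = √(0.30283 + 0.62590) = 0.96371.
True dip = arctan(0.96371) = 43.94°, dipping toward NW (azimuth ≈ 325°).

43.94°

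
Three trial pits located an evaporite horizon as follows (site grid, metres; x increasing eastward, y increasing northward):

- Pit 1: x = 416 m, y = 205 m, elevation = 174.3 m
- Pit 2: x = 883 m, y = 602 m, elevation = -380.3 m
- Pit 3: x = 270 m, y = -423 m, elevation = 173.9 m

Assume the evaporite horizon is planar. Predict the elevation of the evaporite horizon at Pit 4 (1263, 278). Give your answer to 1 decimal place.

-1054.7 m

Let the plane be z = a·x + b·y + c.
Pit 2−Pit 1: 467a + 397b = −554.6;  Pit 3−Pit 1: −146a − 628b = −0.4.
Solving gives a = −1.480777, b = 0.344894.
Then c = 174.3 − a·416 − b·205 = 719.60.
At (1263, 278): z = −1870.2 + 95.9 + 719.60 = -1054.7 m.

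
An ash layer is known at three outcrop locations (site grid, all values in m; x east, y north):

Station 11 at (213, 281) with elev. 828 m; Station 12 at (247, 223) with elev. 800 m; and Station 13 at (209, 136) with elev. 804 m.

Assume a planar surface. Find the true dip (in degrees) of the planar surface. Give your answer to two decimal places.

28.69°

Let the plane be z = a·x + b·y + c.
Station 12−Station 11: 34a − 58b = −28;  Station 13−Station 11: −4a − 145b = −24.
Solving gives a = −0.51685, b = 0.17978.
Gradient magnitude |∇z| = √(a² + b²) = √(0.26714 + 0.03232) = 0.54723.
True dip = arctan(0.54723) = 28.69°, dipping toward ESE (azimuth ≈ 109°).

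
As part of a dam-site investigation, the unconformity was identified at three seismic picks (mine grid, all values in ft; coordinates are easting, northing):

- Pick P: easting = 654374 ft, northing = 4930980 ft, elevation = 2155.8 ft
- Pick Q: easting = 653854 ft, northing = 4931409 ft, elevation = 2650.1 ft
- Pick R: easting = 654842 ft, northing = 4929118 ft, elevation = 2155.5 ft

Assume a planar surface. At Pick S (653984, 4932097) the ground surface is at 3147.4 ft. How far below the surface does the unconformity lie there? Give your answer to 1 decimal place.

Let the plane be z = a·easting + b·northing + c.
Pick Q−Pick P: −520a + 429b = 494.3;  Pick R−Pick P: 468a − 1862b = −0.3.
Solving gives a = −1.199083089, b = −0.301219595.
Then c = 2155.8 − a·654374 − b·4930980 = 2272112.39.
At (653984, 4932097): z_contact = −784181.15 − 1485644.26 + 2272112.39 = 2286.98 ft.
Depth below ground = 3147.4 − 2286.98 = 860.4 ft.

860.4 ft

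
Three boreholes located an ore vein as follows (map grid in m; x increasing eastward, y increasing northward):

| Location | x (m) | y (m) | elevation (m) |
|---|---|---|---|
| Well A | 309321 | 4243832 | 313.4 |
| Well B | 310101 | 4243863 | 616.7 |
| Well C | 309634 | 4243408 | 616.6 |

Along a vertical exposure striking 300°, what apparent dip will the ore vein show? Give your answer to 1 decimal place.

29.2°

Let the plane be z = a·x + b·y + c.
Well B−Well A: 780a + 31b = 303.3;  Well C−Well A: 313a − 424b = 303.2.
Solving gives a = 0.40537, b = −0.41584.
Unit vector along 300° is (sin 300°, cos 300°) = (-0.8660, 0.5000).
Slope in that direction = a·(-0.8660) + b·(0.5000) = −0.55899.
Apparent dip = arctan|0.55899| = 29.2° (true dip is 30.1°, so apparent ≤ true as expected).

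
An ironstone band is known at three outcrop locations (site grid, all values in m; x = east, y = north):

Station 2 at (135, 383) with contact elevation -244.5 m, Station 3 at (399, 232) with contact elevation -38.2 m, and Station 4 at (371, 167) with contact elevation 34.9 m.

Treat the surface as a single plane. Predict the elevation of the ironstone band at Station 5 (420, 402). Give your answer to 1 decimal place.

Let the plane be z = a·x + b·y + c.
Station 3−Station 2: 264a − 151b = 206.3;  Station 4−Station 2: 236a − 216b = 279.4.
Solving gives a = 0.11088, b = −1.17238.
Then c = -244.5 − a·135 − b·383 = 189.55.
At (420, 402): z = 46.6 − 471.3 + 189.55 = -235.2 m.

-235.2 m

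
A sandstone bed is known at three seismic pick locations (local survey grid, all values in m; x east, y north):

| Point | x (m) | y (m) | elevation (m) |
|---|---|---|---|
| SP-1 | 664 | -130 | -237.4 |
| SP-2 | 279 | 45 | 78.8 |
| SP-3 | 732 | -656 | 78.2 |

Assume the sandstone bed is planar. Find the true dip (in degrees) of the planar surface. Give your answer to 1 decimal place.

Let the plane be z = a·x + b·y + c.
SP-2−SP-1: −385a + 175b = 316.2;  SP-3−SP-1: 68a − 526b = 315.6.
Solving gives a = −1.16233, b = −0.75026.
Gradient magnitude |∇z| = √(a² + b²) = √(1.35100 + 0.56289) = 1.38344.
True dip = arctan(1.38344) = 54.1°, dipping toward ENE (azimuth ≈ 057°).

54.1°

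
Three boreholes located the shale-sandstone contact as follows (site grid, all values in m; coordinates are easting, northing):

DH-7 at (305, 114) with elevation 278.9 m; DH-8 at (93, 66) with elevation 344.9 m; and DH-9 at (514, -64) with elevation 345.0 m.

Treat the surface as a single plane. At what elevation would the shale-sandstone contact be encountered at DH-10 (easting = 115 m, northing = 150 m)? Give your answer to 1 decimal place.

Two edge vectors: DH-7→DH-8 = (-212, -48, 66), DH-7→DH-9 = (209, -178, 66.1).
Normal n = (DH-7→DH-8) × (DH-7→DH-9) = (8575.2, 27807.2, 47768).
So ∂z/∂easting = −n_x/n_z = −0.17952 and ∂z/∂northing = −n_y/n_z = −0.58213.
Intercept c from DH-7: 278.9 + 54.75 + 66.36 = 400.02.
At (115, 150): z = −20.6 − 87.3 + 400.02 = 292.1 m.

292.1 m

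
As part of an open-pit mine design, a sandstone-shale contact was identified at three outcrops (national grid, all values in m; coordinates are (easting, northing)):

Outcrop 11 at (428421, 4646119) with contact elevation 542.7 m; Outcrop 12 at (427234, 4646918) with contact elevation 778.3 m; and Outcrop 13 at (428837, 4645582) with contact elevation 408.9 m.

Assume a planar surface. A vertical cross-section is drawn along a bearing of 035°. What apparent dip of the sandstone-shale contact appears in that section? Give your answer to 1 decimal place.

Let the plane be z = a·E + b·N + c.
Outcrop 12−Outcrop 11: −1187a + 799b = 235.6;  Outcrop 13−Outcrop 11: 416a − 537b = −133.8.
Solving gives a = −0.06429, b = 0.19936.
Unit vector along 035° is (sin 35°, cos 35°) = (0.5736, 0.8192).
Slope in that direction = a·(0.5736) + b·(0.8192) = 0.12643.
Apparent dip = arctan|0.12643| = 7.2° (true dip is 11.8°, so apparent ≤ true as expected).

7.2°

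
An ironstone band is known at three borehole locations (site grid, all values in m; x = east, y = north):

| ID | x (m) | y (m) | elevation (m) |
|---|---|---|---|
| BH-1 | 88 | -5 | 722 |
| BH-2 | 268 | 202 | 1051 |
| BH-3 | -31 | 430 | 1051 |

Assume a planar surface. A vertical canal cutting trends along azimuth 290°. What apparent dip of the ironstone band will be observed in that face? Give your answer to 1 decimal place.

Let the plane be z = a·x + b·y + c.
BH-2−BH-1: 180a + 207b = 329;  BH-3−BH-1: −119a + 435b = 329.
Solving gives a = 0.72875, b = 0.95568.
Unit vector along 290° is (sin 290°, cos 290°) = (-0.9397, 0.3420).
Slope in that direction = a·(-0.9397) + b·(0.3420) = −0.35794.
Apparent dip = arctan|0.35794| = 19.7° (true dip is 50.2°, so apparent ≤ true as expected).

19.7°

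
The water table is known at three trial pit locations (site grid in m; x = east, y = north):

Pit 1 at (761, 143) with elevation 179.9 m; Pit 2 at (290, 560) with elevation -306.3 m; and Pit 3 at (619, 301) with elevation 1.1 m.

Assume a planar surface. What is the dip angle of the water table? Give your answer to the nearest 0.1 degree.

Let the plane be z = a·x + b·y + c.
Pit 2−Pit 1: −471a + 417b = −486.2;  Pit 3−Pit 1: −142a + 158b = −178.8.
Solving gives a = 0.14865, b = −0.99805.
Gradient magnitude |∇z| = √(a² + b²) = √(0.02210 + 0.99611) = 1.00906.
True dip = arctan(1.00906) = 45.3°, dipping toward N (azimuth ≈ 352°).

45.3°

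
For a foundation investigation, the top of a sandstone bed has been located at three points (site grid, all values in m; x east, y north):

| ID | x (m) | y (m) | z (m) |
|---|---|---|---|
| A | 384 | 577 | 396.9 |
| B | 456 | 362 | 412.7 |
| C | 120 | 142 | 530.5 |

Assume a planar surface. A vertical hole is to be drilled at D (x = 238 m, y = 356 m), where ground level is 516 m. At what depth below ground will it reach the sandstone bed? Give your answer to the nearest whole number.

48 m

Let the plane be z = a·x + b·y + c.
B−A: 72a − 215b = 15.8;  C−A: −264a − 435b = 133.6.
Solving gives a = −0.24808, b = −0.15657.
Then c = 396.9 − a·384 − b·577 = 582.50.
At (238, 356): z_contact = −59.0 − 55.7 + 582.50 = 467.7 m.
Depth below ground = 516 − 467.7 = 48 m.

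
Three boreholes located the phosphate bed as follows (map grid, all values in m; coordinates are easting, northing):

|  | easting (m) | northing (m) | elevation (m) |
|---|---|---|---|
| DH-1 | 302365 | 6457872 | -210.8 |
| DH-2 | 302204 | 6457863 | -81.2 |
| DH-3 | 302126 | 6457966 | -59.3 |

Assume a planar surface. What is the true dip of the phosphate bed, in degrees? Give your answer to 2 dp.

Two edge vectors: DH-1→DH-2 = (-161, -9, 129.6), DH-1→DH-3 = (-239, 94, 151.5).
Normal n = (DH-1→DH-2) × (DH-1→DH-3) = (-13545.9, -6582.9, -17285).
So ∂z/∂easting = −n_x/n_z = −0.78368 and ∂z/∂northing = −n_y/n_z = −0.38084.
Gradient magnitude |∇z| = √(a² + b²) = √(0.61415 + 0.14504) = 0.87132.
True dip = arctan(0.87132) = 41.07°, dipping toward ENE (azimuth ≈ 064°).

41.07°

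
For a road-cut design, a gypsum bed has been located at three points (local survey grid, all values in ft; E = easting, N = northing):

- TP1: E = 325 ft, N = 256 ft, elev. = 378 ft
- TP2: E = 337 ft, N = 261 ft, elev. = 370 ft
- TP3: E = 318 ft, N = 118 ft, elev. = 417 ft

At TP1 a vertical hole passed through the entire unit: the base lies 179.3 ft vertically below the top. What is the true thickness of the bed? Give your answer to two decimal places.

152.68 ft

Let the plane be z = a·E + b·N + c.
TP2−TP1: 12a + 5b = −8;  TP3−TP1: −7a − 138b = 39.
Solving gives a = −0.56076, b = −0.25416.
|∇z| = √(a²+b²) = 0.61568, so dip δ = arctan(0.61568) = 31.62°.
True thickness = vertical thickness × cos δ = 179.3 × cos 31.62° = 152.68 ft.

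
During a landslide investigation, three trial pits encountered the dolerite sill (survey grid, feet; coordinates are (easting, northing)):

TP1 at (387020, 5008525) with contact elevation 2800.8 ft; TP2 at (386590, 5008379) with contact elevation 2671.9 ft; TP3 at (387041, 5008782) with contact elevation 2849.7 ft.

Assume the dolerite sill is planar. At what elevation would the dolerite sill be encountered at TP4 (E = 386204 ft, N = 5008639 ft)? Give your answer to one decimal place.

2622.9 ft

Two edge vectors: TP1→TP2 = (-430, -146, -128.9), TP1→TP3 = (21, 257, 48.9).
Normal n = (TP1→TP2) × (TP1→TP3) = (25987.9, 18320.1, -107444).
So ∂z/∂E = −n_x/n_z = 0.241873906 and ∂z/∂N = −n_y/n_z = 0.170508358.
Intercept c from TP1: 2800.8 − 93610.04 − 853995.37 = −944804.61.
At (386204, 5008639): z = 93412.7 + 854014.8 − 944804.61 = 2622.9 ft.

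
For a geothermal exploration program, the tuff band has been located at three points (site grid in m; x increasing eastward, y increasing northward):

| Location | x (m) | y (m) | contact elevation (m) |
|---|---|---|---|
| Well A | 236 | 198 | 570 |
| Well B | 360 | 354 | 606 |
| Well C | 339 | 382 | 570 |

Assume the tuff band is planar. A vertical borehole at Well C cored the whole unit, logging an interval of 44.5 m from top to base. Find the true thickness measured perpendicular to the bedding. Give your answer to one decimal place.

29.6 m

Two edge vectors: Well A→Well B = (124, 156, 36), Well A→Well C = (103, 184, 0).
Normal n = (Well A→Well B) × (Well A→Well C) = (-6624, 3708, 6748).
So ∂z/∂x = −n_x/n_z = 0.98162 and ∂z/∂y = −n_y/n_z = −0.54950.
|∇z| = √(a²+b²) = 1.12496, so dip δ = arctan(1.12496) = 48.37°.
True thickness = vertical thickness × cos δ = 44.5 × cos 48.37° = 29.6 m.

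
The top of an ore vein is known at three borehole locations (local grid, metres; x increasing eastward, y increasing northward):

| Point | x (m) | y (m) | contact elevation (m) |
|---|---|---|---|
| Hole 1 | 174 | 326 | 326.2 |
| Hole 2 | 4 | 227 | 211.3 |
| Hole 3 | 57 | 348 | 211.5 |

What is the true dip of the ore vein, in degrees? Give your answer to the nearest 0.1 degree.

44.7°

Let the plane be z = a·x + b·y + c.
Hole 2−Hole 1: −170a − 99b = −114.9;  Hole 3−Hole 1: −117a + 22b = −114.7.
Solving gives a = 0.90603, b = −0.39520.
Gradient magnitude |∇z| = √(a² + b²) = √(0.82089 + 0.15619) = 0.98847.
True dip = arctan(0.98847) = 44.7°, dipping toward WNW (azimuth ≈ 294°).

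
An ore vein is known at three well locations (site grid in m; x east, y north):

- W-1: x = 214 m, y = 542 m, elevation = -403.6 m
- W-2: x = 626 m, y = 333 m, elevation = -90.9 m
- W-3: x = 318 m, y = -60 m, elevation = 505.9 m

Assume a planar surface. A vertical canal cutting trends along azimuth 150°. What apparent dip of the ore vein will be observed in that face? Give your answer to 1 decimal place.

Two edge vectors: W-1→W-2 = (412, -209, 312.7), W-1→W-3 = (104, -602, 909.5).
Normal n = (W-1→W-2) × (W-1→W-3) = (-1840.1, -342193.2, -226288).
So ∂z/∂x = −n_x/n_z = −0.00813 and ∂z/∂y = −n_y/n_z = −1.51220.
Unit vector along 150° is (sin 150°, cos 150°) = (0.5000, -0.8660).
Slope in that direction = a·(0.5000) + b·(-0.8660) = 1.30554.
Apparent dip = arctan|1.30554| = 52.5° (true dip is 56.5°, so apparent ≤ true as expected).

52.5°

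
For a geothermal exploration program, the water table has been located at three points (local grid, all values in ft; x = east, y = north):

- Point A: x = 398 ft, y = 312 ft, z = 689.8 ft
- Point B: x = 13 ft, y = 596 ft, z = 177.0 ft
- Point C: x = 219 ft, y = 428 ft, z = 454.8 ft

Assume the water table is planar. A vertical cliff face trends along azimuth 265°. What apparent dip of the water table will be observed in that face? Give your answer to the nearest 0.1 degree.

Two edge vectors: Point A→Point B = (-385, 284, -512.8), Point A→Point C = (-179, 116, -235).
Normal n = (Point A→Point B) × (Point A→Point C) = (-7255.2, 1316.2, 6176).
So ∂z/∂x = −n_x/n_z = 1.17474 and ∂z/∂y = −n_y/n_z = −0.21312.
Unit vector along 265° is (sin 265°, cos 265°) = (-0.9962, -0.0872).
Slope in that direction = a·(-0.9962) + b·(-0.0872) = −1.15170.
Apparent dip = arctan|1.15170| = 49.0° (true dip is 50.1°, so apparent ≤ true as expected).

49.0°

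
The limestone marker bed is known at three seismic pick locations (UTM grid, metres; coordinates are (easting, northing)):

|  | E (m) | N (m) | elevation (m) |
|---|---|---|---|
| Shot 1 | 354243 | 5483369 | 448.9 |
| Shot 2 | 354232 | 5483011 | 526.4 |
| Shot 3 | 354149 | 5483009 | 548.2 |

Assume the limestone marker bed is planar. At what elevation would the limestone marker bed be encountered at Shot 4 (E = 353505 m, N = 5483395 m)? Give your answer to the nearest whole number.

Two edge vectors: Shot 1→Shot 2 = (-11, -358, 77.5), Shot 1→Shot 3 = (-94, -360, 99.3).
Normal n = (Shot 1→Shot 2) × (Shot 1→Shot 3) = (-7649.4, -6192.7, -29692).
So ∂z/∂E = −n_x/n_z = −0.25762495 and ∂z/∂N = −n_y/n_z = −0.20856460.
Intercept c from Shot 1: 448.9 + 91261.83 + 1143636.64 = 1235347.38.
At (353505, 5483395): z = −91071.7 − 1143642.1 + 1235347.38 = 633.6 m.

634 m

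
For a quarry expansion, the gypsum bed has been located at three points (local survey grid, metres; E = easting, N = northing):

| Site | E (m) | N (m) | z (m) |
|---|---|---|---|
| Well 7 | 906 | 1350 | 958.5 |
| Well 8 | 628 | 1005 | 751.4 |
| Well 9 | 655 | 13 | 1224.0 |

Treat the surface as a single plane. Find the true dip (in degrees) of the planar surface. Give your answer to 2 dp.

Let the plane be z = a·E + b·N + c.
Well 8−Well 7: −278a − 345b = −207.1;  Well 9−Well 7: −251a − 1337b = 265.5.
Solving gives a = 1.29254, b = −0.44123.
Gradient magnitude |∇z| = √(a² + b²) = √(1.67065 + 0.19469) = 1.36577.
True dip = arctan(1.36577) = 53.79°, dipping toward WNW (azimuth ≈ 289°).

53.79°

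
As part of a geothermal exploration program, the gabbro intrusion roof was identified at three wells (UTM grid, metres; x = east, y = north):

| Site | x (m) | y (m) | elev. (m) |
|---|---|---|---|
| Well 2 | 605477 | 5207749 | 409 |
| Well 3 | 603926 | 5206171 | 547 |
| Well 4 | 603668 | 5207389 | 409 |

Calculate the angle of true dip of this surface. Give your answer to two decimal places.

6.33°

Let the plane be z = a·x + b·y + c.
Well 3−Well 2: −1551a − 1578b = 138;  Well 4−Well 2: −1809a − 360b = 0.
Solving gives a = 0.02164, b = −0.10872.
Gradient magnitude |∇z| = √(a² + b²) = √(0.00047 + 0.01182) = 0.11085.
True dip = arctan(0.11085) = 6.33°, dipping toward NNW (azimuth ≈ 349°).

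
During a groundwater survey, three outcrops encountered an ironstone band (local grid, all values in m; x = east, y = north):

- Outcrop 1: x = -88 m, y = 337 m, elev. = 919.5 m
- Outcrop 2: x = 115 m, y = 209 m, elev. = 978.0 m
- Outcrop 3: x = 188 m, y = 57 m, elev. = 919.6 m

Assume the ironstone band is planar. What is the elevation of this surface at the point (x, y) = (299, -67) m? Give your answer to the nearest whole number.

Two edge vectors: Outcrop 1→Outcrop 2 = (203, -128, 58.5), Outcrop 1→Outcrop 3 = (276, -280, 0.1).
Normal n = (Outcrop 1→Outcrop 2) × (Outcrop 1→Outcrop 3) = (16367.2, 16125.7, -21512).
So ∂z/∂x = −n_x/n_z = 0.76084 and ∂z/∂y = −n_y/n_z = 0.74961.
Intercept c from Outcrop 1: 919.5 + 66.95 − 252.62 = 733.83.
At (299, -67): z = 227.5 − 50.2 + 733.83 = 911.1 m.

911 m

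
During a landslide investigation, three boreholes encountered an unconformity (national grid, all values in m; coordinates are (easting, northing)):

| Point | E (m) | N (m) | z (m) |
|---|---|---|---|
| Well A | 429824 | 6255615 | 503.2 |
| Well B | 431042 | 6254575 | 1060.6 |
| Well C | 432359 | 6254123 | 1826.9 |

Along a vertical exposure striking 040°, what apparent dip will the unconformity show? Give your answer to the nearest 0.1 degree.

31.6°

Let the plane be z = a·E + b·N + c.
Well B−Well A: 1218a − 1040b = 557.4;  Well C−Well A: 2535a − 1492b = 1323.7.
Solving gives a = 0.66534, b = 0.24325.
Unit vector along 040° is (sin 40°, cos 40°) = (0.6428, 0.7660).
Slope in that direction = a·(0.6428) + b·(0.7660) = 0.61401.
Apparent dip = arctan|0.61401| = 31.6° (true dip is 35.3°, so apparent ≤ true as expected).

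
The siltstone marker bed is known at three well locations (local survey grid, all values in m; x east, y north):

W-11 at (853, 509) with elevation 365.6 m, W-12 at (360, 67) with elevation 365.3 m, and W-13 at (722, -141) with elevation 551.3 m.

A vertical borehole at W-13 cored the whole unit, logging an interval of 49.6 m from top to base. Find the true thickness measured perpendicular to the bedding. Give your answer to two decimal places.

44.91 m

Let the plane be z = a·x + b·y + c.
W-12−W-11: −493a − 442b = −0.3;  W-13−W-11: −131a − 650b = 185.7.
Solving gives a = 0.31337, b = −0.34885.
|∇z| = √(a²+b²) = 0.46893, so dip δ = arctan(0.46893) = 25.12°.
True thickness = vertical thickness × cos δ = 49.6 × cos 25.12° = 44.91 m.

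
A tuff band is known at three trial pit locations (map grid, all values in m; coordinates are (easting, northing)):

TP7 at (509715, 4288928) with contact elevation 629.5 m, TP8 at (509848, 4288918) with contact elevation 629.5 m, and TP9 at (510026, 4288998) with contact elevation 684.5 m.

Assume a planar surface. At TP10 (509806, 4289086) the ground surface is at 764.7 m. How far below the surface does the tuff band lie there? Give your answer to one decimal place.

38.1 m

Two edge vectors: TP7→TP8 = (133, -10, 0), TP7→TP9 = (311, 70, 55).
Normal n = (TP7→TP8) × (TP7→TP9) = (-550, -7315, 12420).
So ∂z/∂E = −n_x/n_z = 0.044283414 and ∂z/∂N = −n_y/n_z = 0.588969404.
Intercept c from TP7: 629.5 − 22571.92 − 2526047.37 = −2547989.79.
At (509806, 4289086): z_contact = 22575.95 + 2526140.43 − 2547989.79 = 726.59 m.
Depth below ground = 764.7 − 726.59 = 38.1 m.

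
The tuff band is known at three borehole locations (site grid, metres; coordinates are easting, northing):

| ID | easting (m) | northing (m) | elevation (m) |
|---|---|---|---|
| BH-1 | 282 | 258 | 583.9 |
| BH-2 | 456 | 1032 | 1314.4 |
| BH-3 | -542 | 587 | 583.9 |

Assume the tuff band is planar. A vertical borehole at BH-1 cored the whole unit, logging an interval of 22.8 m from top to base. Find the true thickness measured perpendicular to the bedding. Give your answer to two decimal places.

16.67 m

Two edge vectors: BH-1→BH-2 = (174, 774, 730.5), BH-1→BH-3 = (-824, 329, 0).
Normal n = (BH-1→BH-2) × (BH-1→BH-3) = (-240334.5, -601932, 695022).
So ∂z/∂easting = −n_x/n_z = 0.34579 and ∂z/∂northing = −n_y/n_z = 0.86606.
|∇z| = √(a²+b²) = 0.93254, so dip δ = arctan(0.93254) = 43.00°.
True thickness = vertical thickness × cos δ = 22.8 × cos 43.00° = 16.67 m.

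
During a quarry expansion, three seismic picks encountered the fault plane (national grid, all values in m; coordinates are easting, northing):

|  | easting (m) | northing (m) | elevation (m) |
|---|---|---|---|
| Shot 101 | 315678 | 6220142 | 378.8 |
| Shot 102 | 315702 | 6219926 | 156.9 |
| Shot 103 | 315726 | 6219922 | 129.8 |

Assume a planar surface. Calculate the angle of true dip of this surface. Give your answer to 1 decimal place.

53.3°

Two edge vectors: Shot 101→Shot 102 = (24, -216, -221.9), Shot 101→Shot 103 = (48, -220, -249).
Normal n = (Shot 101→Shot 102) × (Shot 101→Shot 103) = (4966, -4675.2, 5088).
So ∂z/∂easting = −n_x/n_z = −0.97602 and ∂z/∂northing = −n_y/n_z = 0.91887.
Gradient magnitude |∇z| = √(a² + b²) = √(0.95262 + 0.84432) = 1.34050.
True dip = arctan(1.34050) = 53.3°, dipping toward SE (azimuth ≈ 133°).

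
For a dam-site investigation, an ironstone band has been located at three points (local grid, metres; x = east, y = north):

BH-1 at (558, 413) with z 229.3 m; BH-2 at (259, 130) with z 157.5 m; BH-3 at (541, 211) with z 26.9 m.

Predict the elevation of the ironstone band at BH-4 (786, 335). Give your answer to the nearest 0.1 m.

-29.4 m

Let the plane be z = a·x + b·y + c.
BH-2−BH-1: −299a − 283b = −71.8;  BH-3−BH-1: −17a − 202b = −202.4.
Solving gives a = −0.76953, b = 1.06674.
Then c = 229.3 − a·558 − b·413 = 218.13.
At (786, 335): z = −604.8 + 357.4 + 218.13 = -29.4 m.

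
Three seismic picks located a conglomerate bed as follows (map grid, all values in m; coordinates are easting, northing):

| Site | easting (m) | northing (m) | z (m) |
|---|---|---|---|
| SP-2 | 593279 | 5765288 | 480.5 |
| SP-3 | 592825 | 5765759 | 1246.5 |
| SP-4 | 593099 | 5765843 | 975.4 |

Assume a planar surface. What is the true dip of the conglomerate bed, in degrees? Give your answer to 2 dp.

Let the plane be z = a·easting + b·northing + c.
SP-3−SP-2: −454a + 471b = 766;  SP-4−SP-2: −180a + 555b = 494.9.
Solving gives a = −1.14859, b = 0.51920.
Gradient magnitude |∇z| = √(a² + b²) = √(1.31925 + 0.26957) = 1.26048.
True dip = arctan(1.26048) = 51.57°, dipping toward ESE (azimuth ≈ 114°).

51.57°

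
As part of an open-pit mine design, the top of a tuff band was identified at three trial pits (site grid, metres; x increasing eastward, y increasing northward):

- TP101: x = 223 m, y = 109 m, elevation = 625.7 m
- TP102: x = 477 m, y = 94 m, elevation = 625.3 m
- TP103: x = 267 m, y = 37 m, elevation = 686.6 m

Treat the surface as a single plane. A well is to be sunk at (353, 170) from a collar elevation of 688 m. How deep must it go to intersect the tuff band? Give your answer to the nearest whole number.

123 m

Two edge vectors: TP101→TP102 = (254, -15, -0.4), TP101→TP103 = (44, -72, 60.9).
Normal n = (TP101→TP102) × (TP101→TP103) = (-942.3, -15486.2, -17628).
So ∂z/∂x = −n_x/n_z = −0.05345 and ∂z/∂y = −n_y/n_z = −0.87850.
Intercept c from TP101: 625.7 + 11.92 + 95.76 = 733.38.
At (353, 170): z_contact = −18.9 − 149.3 + 733.38 = 565.2 m.
Depth below ground = 688 − 565.2 = 123 m.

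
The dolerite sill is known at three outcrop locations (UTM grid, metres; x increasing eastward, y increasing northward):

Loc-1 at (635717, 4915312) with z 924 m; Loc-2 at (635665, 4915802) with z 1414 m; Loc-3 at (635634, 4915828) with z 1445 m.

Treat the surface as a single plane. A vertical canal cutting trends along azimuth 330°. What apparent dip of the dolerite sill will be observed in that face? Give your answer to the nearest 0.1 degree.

Let the plane be z = a·x + b·y + c.
Loc-2−Loc-1: −52a + 490b = 490;  Loc-3−Loc-1: −83a + 516b = 521.
Solving gives a = −0.17705, b = 0.98121.
Unit vector along 330° is (sin 330°, cos 330°) = (-0.5000, 0.8660).
Slope in that direction = a·(-0.5000) + b·(0.8660) = 0.93828.
Apparent dip = arctan|0.93828| = 43.2° (true dip is 44.9°, so apparent ≤ true as expected).

43.2°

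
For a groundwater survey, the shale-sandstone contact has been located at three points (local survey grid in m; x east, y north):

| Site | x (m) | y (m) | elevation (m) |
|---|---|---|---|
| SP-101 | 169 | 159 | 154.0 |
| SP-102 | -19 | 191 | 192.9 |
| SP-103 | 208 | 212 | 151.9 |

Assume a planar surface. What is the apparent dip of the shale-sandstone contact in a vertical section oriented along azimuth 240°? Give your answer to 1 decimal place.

6.5°

Let the plane be z = a·x + b·y + c.
SP-102−SP-101: −188a + 32b = 38.9;  SP-103−SP-101: 39a + 53b = −2.1.
Solving gives a = −0.18988, b = 0.10010.
Unit vector along 240° is (sin 240°, cos 240°) = (-0.8660, -0.5000).
Slope in that direction = a·(-0.8660) + b·(-0.5000) = 0.11439.
Apparent dip = arctan|0.11439| = 6.5° (true dip is 12.1°, so apparent ≤ true as expected).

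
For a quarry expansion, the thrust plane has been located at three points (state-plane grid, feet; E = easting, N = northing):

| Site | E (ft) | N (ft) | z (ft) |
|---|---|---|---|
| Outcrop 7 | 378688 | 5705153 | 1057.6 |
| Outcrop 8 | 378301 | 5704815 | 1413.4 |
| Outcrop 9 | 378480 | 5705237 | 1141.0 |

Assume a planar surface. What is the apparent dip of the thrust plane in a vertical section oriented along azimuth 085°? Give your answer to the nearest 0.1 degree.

30.9°

Two edge vectors: Outcrop 7→Outcrop 8 = (-387, -338, 355.8), Outcrop 7→Outcrop 9 = (-208, 84, 83.4).
Normal n = (Outcrop 7→Outcrop 8) × (Outcrop 7→Outcrop 9) = (-58076.4, -41730.6, -102812).
So ∂z/∂E = −n_x/n_z = −0.56488 and ∂z/∂N = −n_y/n_z = −0.40589.
Unit vector along 085° is (sin 85°, cos 85°) = (0.9962, 0.0872).
Slope in that direction = a·(0.9962) + b·(0.0872) = −0.59811.
Apparent dip = arctan|0.59811| = 30.9° (true dip is 34.8°, so apparent ≤ true as expected).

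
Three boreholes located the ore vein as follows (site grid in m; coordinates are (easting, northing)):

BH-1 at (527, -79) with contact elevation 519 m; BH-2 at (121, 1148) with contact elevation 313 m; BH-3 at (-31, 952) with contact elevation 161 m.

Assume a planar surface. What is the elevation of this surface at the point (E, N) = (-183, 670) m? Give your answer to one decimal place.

-0.8 m

Let the plane be z = a·E + b·N + c.
BH-2−BH-1: −406a + 1227b = −206;  BH-3−BH-1: −558a + 1031b = −358.
Solving gives a = 0.852676, b = 0.114251.
Then c = 519 − a·527 − b·-79 = 78.67.
At (-183, 670): z = −156.0 + 76.5 + 78.67 = -0.8 m.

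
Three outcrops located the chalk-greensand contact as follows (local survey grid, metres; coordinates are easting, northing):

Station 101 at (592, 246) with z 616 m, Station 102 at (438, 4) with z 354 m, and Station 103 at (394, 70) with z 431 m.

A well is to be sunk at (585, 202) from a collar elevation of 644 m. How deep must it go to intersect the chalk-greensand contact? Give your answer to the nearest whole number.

77 m

Two edge vectors: Station 101→Station 102 = (-154, -242, -262), Station 101→Station 103 = (-198, -176, -185).
Normal n = (Station 101→Station 102) × (Station 101→Station 103) = (-1342, 23386, -20812).
So ∂z/∂easting = −n_x/n_z = −0.06448 and ∂z/∂northing = −n_y/n_z = 1.12368.
Intercept c from Station 101: 616 + 38.17 − 276.42 = 377.75.
At (585, 202): z_contact = −37.7 + 227.0 + 377.75 = 567.0 m.
Depth below ground = 644 − 567.0 = 77 m.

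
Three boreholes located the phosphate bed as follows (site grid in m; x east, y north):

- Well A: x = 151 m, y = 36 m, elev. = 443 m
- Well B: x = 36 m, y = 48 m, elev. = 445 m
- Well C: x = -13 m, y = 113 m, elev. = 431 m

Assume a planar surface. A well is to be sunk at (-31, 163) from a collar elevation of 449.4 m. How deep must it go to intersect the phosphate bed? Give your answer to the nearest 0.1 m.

30.0 m

Let the plane be z = a·x + b·y + c.
Well B−Well A: −115a + 12b = 2;  Well C−Well A: −164a + 77b = −12.
Solving gives a = −0.04327, b = −0.24800.
Then c = 443 − a·151 − b·36 = 458.46.
At (-31, 163): z_contact = 1.34 − 40.42 + 458.46 = 419.38 m.
Depth below ground = 449.4 − 419.38 = 30.0 m.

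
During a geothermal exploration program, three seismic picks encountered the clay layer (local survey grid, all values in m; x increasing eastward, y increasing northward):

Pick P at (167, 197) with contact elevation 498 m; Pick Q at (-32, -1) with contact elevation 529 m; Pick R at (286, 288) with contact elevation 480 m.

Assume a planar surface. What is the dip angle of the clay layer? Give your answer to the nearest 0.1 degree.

Two edge vectors: Pick P→Pick Q = (-199, -198, 31), Pick P→Pick R = (119, 91, -18).
Normal n = (Pick P→Pick Q) × (Pick P→Pick R) = (743, 107, 5453).
So ∂z/∂x = −n_x/n_z = −0.13626 and ∂z/∂y = −n_y/n_z = −0.01962.
Gradient magnitude |∇z| = √(a² + b²) = √(0.01857 + 0.00039) = 0.13766.
True dip = arctan(0.13766) = 7.8°, dipping toward E (azimuth ≈ 082°).

7.8°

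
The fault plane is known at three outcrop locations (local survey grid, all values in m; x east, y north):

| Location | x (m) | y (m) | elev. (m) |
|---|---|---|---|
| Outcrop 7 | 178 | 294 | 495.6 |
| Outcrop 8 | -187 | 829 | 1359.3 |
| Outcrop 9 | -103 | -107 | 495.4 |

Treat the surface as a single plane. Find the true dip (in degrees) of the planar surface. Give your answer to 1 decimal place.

Let the plane be z = a·x + b·y + c.
Outcrop 8−Outcrop 7: −365a + 535b = 863.7;  Outcrop 9−Outcrop 7: −281a − 401b = −0.2.
Solving gives a = −1.16696, b = 0.81824.
Gradient magnitude |∇z| = √(a² + b²) = √(1.36179 + 0.66952) = 1.42524.
True dip = arctan(1.42524) = 54.9°, dipping toward SE (azimuth ≈ 125°).

54.9°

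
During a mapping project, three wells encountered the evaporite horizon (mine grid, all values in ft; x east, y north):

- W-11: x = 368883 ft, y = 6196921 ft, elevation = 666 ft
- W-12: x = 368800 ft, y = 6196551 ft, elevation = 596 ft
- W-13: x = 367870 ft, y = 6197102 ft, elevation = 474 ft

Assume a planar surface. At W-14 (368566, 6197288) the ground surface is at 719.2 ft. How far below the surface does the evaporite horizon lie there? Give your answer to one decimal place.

Two edge vectors: W-11→W-12 = (-83, -370, -70), W-11→W-13 = (-1013, 181, -192).
Normal n = (W-11→W-12) × (W-11→W-13) = (83710, 54974, -389833).
So ∂z/∂x = −n_x/n_z = 0.214732975 and ∂z/∂y = −n_y/n_z = 0.141019360.
Intercept c from W-11: 666 − 79211.34 − 873885.83 = −952431.17.
At (368566, 6197288): z_contact = 79143.27 + 873937.58 − 952431.17 = 649.68 ft.
Depth below ground = 719.2 − 649.68 = 69.5 ft.

69.5 ft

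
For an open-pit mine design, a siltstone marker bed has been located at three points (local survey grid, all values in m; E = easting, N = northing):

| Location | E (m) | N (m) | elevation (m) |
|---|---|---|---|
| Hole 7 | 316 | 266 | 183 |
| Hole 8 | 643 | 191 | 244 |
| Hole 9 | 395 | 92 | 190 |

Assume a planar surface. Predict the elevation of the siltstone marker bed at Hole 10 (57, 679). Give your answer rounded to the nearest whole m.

152 m

Let the plane be z = a·E + b·N + c.
Hole 8−Hole 7: 327a − 75b = 61;  Hole 9−Hole 7: 79a − 174b = 7.
Solving gives a = 0.19793, b = 0.04963.
Then c = 183 − a·316 − b·266 = 107.25.
At (57, 679): z = 11.3 + 33.7 + 107.25 = 152.2 m.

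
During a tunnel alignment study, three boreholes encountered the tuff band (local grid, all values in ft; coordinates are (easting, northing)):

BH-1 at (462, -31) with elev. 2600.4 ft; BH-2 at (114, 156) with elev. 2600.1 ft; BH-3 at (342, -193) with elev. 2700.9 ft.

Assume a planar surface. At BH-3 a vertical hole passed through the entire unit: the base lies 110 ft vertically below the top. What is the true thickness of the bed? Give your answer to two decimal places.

98.23 ft

Two edge vectors: BH-1→BH-2 = (-348, 187, -0.3), BH-1→BH-3 = (-120, -162, 100.5).
Normal n = (BH-1→BH-2) × (BH-1→BH-3) = (18744.9, 35010, 78816).
So ∂z/∂E = −n_x/n_z = −0.23783 and ∂z/∂N = −n_y/n_z = −0.44420.
|∇z| = √(a²+b²) = 0.50386, so dip δ = arctan(0.50386) = 26.74°.
True thickness = vertical thickness × cos δ = 110 × cos 26.74° = 98.23 ft.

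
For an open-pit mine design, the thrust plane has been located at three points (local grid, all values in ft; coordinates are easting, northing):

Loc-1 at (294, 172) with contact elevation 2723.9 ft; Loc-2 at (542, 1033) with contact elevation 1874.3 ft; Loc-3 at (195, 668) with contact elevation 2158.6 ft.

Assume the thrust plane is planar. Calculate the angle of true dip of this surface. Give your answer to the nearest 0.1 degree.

Let the plane be z = a·easting + b·northing + c.
Loc-2−Loc-1: 248a + 861b = −849.6;  Loc-3−Loc-1: −99a + 496b = −565.3.
Solving gives a = 0.31367, b = −1.07711.
Gradient magnitude |∇z| = √(a² + b²) = √(0.09839 + 1.16016) = 1.12185.
True dip = arctan(1.12185) = 48.3°, dipping toward NNW (azimuth ≈ 344°).

48.3°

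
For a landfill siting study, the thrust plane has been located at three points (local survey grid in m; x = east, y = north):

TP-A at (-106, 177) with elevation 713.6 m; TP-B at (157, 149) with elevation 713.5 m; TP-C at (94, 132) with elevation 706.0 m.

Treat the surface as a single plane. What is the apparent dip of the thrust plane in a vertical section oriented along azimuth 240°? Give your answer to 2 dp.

Let the plane be z = a·x + b·y + c.
TP-B−TP-A: 263a − 28b = −0.1;  TP-C−TP-A: 200a − 45b = −7.6.
Solving gives a = 0.03341, b = 0.31737.
Unit vector along 240° is (sin 240°, cos 240°) = (-0.8660, -0.5000).
Slope in that direction = a·(-0.8660) + b·(-0.5000) = −0.18762.
Apparent dip = arctan|0.18762| = 10.63° (true dip is 17.7°, so apparent ≤ true as expected).

10.63°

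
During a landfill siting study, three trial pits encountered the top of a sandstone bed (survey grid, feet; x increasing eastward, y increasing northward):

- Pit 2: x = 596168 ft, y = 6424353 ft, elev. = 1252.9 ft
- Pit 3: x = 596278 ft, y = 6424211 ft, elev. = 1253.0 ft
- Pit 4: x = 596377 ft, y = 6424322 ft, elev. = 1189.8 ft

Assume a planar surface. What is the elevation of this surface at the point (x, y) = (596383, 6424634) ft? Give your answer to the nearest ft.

1105 ft

Let the plane be z = a·x + b·y + c.
Pit 3−Pit 2: 110a − 142b = 0.1;  Pit 4−Pit 2: 209a − 31b = −63.1.
Solving gives a = −0.34122506, b = −0.26503350.
Then c = 1252.9 − a·596168 − b·6424353 = 1907349.13.
At (596383, 6424634): z = −203500.8 − 1702743.2 + 1907349.13 = 1105.1 ft.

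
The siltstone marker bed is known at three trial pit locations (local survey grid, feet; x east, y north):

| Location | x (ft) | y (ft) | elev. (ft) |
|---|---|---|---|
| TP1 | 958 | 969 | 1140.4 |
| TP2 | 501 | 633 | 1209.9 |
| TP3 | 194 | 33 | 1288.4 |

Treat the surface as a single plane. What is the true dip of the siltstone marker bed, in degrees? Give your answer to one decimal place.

Two edge vectors: TP1→TP2 = (-457, -336, 69.5), TP1→TP3 = (-764, -936, 148).
Normal n = (TP1→TP2) × (TP1→TP3) = (15324, 14538, 171048).
So ∂z/∂x = −n_x/n_z = −0.08959 and ∂z/∂y = −n_y/n_z = −0.08499.
Gradient magnitude |∇z| = √(a² + b²) = √(0.00803 + 0.00722) = 0.12349.
True dip = arctan(0.12349) = 7.0°, dipping toward NE (azimuth ≈ 047°).

7.0°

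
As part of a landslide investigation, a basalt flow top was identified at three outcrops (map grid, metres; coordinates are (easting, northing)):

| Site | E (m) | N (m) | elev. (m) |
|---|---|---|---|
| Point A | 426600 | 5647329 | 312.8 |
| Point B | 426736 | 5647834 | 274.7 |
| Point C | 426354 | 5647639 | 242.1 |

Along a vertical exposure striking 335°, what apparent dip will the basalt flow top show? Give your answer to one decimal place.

Let the plane be z = a·E + b·N + c.
Point B−Point A: 136a + 505b = −38.1;  Point C−Point A: −246a + 310b = −70.7.
Solving gives a = 0.14359, b = −0.11412.
Unit vector along 335° is (sin 335°, cos 335°) = (-0.4226, 0.9063).
Slope in that direction = a·(-0.4226) + b·(0.9063) = −0.16411.
Apparent dip = arctan|0.16411| = 9.3° (true dip is 10.4°, so apparent ≤ true as expected).

9.3°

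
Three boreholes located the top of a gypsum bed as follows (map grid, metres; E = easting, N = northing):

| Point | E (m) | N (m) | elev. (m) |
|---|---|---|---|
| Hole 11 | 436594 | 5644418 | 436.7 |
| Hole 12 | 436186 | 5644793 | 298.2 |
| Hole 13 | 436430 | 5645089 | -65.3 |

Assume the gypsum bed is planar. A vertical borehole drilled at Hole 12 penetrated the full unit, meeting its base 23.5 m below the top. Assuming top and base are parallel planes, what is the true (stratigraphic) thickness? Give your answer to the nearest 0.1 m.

16.9 m

Two edge vectors: Hole 11→Hole 12 = (-408, 375, -138.5), Hole 11→Hole 13 = (-164, 671, -502).
Normal n = (Hole 11→Hole 12) × (Hole 11→Hole 13) = (-95316.5, -182102, -212268).
So ∂z/∂E = −n_x/n_z = −0.44904 and ∂z/∂N = −n_y/n_z = −0.85789.
|∇z| = √(a²+b²) = 0.96830, so dip δ = arctan(0.96830) = 44.08°.
True thickness = vertical thickness × cos δ = 23.5 × cos 44.08° = 16.9 m.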